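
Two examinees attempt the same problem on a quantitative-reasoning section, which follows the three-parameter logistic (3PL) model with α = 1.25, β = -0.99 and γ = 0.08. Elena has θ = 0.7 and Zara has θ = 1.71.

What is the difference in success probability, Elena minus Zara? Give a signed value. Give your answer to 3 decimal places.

P(θ) = γ + (1 − γ) · 1 / (1 + exp(−α(θ − β)))
P(Elena) = 0.9007  [exponent 2.1125]
P(Zara) = 0.9696  [exponent 3.3750]
Difference = 0.9007 − 0.9696 = -0.0688

-0.069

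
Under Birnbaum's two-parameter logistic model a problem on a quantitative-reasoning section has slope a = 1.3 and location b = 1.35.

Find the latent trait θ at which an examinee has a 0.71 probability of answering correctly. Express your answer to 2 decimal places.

P(θ) = 1 / (1 + exp(−a(θ − b)))
logit = ln(0.7100/0.2900) = 0.8954
θ = b + logit/(a) = 1.35 + 0.8954/1.3000 = 2.0388

2.04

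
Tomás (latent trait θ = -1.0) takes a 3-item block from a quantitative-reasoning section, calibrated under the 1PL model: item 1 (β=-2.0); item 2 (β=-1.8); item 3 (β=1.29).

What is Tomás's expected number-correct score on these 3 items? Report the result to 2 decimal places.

1.51

P(θ) = 1 / (1 + exp(−(θ − β)))
P_1 = 1/(1+e^{-1.0000}) = 0.7311
P_2 = 1/(1+e^{-0.8000}) = 0.6900
P_3 = 1/(1+e^{2.2900}) = 0.0920
E[score] = 0.7311 + 0.6900 + 0.0920 = 1.5130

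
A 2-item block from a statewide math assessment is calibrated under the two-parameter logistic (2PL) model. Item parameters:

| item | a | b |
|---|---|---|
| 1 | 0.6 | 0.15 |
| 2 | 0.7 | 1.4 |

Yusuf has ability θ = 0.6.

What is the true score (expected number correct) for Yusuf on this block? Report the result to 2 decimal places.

P(θ) = 1 / (1 + exp(−a(θ − b)))
P_1 = 1/(1+e^{-0.2700}) = 0.5671
P_2 = 1/(1+e^{0.5600}) = 0.3635
E[score] = 0.5671 + 0.3635 = 0.9306

0.93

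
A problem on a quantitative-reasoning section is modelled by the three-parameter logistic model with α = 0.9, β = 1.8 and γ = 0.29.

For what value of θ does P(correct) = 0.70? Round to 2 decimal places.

2.15

P(θ) = γ + (1 − γ) · 1 / (1 + exp(−α(θ − β)))
Remove guessing floor: (0.70 − 0.29)/(1 − 0.29) = 0.5775
logit = ln(0.5775/0.4225) = 0.3124
θ = β + logit/(α) = 1.8 + 0.3124/0.9000 = 2.1471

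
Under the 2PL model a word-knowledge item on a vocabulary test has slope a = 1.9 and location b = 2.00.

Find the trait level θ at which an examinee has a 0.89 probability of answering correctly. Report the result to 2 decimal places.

P(θ) = 1 / (1 + exp(−a(θ − b)))
logit = ln(0.8900/0.1100) = 2.0907
θ = b + logit/(a) = 2.00 + 2.0907/1.9000 = 3.1004

3.10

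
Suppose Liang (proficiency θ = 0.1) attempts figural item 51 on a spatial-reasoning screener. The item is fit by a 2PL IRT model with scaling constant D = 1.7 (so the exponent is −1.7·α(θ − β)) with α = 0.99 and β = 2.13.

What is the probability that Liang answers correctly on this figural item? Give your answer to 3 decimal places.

P(θ) = 1 / (1 + exp(−D·α(θ − β)))
Exponent: 1.7 × 0.99 × (0.1 − 2.13) = -3.4165
1/(1 + e^{3.4165}) = 0.0318
P = 0.0318

0.032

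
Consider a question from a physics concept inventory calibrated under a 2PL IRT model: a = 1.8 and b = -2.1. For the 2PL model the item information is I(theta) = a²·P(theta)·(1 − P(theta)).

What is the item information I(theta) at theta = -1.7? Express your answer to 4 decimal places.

P = 1/(1+e^{-0.7200}) = 0.6726
P(1−P) = 0.6726 × 0.3274 = 0.2202
I = a² × P(1−P) = 1.8² × 0.2202 = 0.71347

0.7135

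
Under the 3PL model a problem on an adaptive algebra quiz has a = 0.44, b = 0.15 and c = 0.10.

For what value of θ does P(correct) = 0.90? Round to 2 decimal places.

4.88

P(θ) = c + (1 − c) · 1 / (1 + exp(−a(θ − b)))
Remove guessing floor: (0.90 − 0.10)/(1 − 0.10) = 0.8889
logit = ln(0.8889/0.1111) = 2.0794
θ = b + logit/(a) = 0.15 + 2.0794/0.4400 = 4.8760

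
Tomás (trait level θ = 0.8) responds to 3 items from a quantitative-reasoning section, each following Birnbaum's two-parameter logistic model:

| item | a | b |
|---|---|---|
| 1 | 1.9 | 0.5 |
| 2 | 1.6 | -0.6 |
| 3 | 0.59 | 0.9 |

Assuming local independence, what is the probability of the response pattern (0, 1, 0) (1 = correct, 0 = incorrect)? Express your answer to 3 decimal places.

0.168

P(θ) = 1 / (1 + exp(−a(θ − b)))
P_1 = 1/(1+e^{-0.5700}) = 0.6388
P_2 = 1/(1+e^{-2.2400}) = 0.9038
P_3 = 1/(1+e^{0.0590}) = 0.4853
L = (1−P_1) × P_2 × (1−P_3) = 0.3612 × 0.9038 × 0.5147 = 0.16805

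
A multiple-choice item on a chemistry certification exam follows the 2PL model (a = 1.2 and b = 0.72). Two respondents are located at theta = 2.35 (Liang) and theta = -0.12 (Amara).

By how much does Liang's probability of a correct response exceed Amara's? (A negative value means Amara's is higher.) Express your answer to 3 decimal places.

0.609

P(theta) = 1 / (1 + exp(−a(theta − b)))
P(Liang) = 0.8761  [exponent 1.9560]
P(Amara) = 0.2674  [exponent -1.0080]
Difference = 0.8761 − 0.2674 = 0.6087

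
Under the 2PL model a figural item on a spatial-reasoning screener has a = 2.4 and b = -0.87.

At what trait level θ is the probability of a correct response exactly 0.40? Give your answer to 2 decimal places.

-1.04

P(θ) = 1 / (1 + exp(−a(θ − b)))
logit = ln(0.4000/0.6000) = -0.4055
θ = b + logit/(a) = -0.87 + (-0.4055)/2.4000 = -1.0389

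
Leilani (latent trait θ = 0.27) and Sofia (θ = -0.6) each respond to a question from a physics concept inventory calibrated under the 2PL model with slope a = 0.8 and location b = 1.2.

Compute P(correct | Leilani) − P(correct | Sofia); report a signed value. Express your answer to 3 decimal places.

P(θ) = 1 / (1 + exp(−a(θ − b)))
P(Leilani) = 0.3221  [exponent -0.7440]
P(Sofia) = 0.1915  [exponent -1.4400]
Difference = 0.3221 − 0.1915 = 0.1306

0.131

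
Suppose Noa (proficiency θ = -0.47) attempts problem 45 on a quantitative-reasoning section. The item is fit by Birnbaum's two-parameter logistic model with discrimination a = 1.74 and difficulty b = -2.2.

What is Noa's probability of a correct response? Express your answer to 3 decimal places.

P(θ) = 1 / (1 + exp(−a(θ − b)))
Exponent: 1.74 × (-0.47 − (-2.2)) = 3.0102
1/(1 + e^{-3.0102}) = 0.9530

0.953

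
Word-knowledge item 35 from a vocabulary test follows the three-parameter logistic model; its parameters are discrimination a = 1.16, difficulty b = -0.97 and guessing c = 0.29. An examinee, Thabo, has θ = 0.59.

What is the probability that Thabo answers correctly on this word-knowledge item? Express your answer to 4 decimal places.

P(θ) = c + (1 − c) · 1 / (1 + exp(−a(θ − b)))
Exponent: 1.16 × (0.59 − (-0.97)) = 1.8096
1/(1 + e^{-1.8096}) = 0.8593
P = 0.29 + 0.71 × 0.8593 = 0.9001

0.9001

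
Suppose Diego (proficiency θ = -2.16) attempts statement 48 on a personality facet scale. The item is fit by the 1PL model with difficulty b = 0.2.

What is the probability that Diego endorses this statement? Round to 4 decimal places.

0.0863

P(θ) = 1 / (1 + exp(−(θ − b)))
Exponent: (-2.16 − 0.2) = -2.3600
1/(1 + e^{2.3600}) = 0.0863
P = 0.0863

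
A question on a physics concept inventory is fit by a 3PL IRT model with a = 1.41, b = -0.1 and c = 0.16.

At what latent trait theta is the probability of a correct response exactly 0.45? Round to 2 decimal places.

P(theta) = c + (1 − c) · 1 / (1 + exp(−a(theta − b)))
Remove guessing floor: (0.45 − 0.16)/(1 − 0.16) = 0.3452
logit = ln(0.3452/0.6548) = -0.6400
theta = b + logit/(a) = -0.1 + (-0.6400)/1.4100 = -0.5539

-0.55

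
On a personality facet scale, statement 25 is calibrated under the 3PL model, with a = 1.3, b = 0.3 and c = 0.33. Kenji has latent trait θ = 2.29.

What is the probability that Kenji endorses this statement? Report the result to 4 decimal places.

0.9531

P(θ) = c + (1 − c) · 1 / (1 + exp(−a(θ − b)))
Exponent: 1.3 × (2.29 − 0.3) = 2.5870
1/(1 + e^{-2.5870}) = 0.9300
P = 0.33 + 0.67 × 0.9300 = 0.9531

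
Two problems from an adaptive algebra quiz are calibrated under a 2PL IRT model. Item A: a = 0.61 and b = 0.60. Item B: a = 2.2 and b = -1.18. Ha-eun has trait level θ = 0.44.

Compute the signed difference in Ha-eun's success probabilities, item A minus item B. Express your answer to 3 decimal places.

-0.497

P(θ) = 1 / (1 + exp(−a(θ − b)))
P_A = 0.4756
P_B = 0.9725
P_A − P_B = -0.4968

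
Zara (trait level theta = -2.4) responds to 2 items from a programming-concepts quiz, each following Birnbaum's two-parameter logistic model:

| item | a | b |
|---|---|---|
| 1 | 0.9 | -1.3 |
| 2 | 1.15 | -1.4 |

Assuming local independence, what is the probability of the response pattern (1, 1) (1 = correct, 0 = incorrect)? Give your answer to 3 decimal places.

0.065

P(theta) = 1 / (1 + exp(−a(theta − b)))
P_1 = 1/(1+e^{0.9900}) = 0.2709
P_2 = 1/(1+e^{1.1500}) = 0.2405
L = P_1 × P_2 = 0.2709 × 0.2405 = 0.06515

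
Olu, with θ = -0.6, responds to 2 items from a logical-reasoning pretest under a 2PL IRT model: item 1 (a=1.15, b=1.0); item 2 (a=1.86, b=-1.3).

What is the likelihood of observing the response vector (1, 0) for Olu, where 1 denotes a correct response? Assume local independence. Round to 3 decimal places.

P(θ) = 1 / (1 + exp(−a(θ − b)))
P_1 = 1/(1+e^{1.8400}) = 0.1371
P_2 = 1/(1+e^{-1.3020}) = 0.7862
L = P_1 × (1−P_2) = 0.1371 × 0.2138 = 0.02931

0.029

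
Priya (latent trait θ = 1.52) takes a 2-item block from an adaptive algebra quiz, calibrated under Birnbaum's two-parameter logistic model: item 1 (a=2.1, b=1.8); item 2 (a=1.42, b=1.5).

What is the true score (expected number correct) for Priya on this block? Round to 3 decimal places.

0.864

P(θ) = 1 / (1 + exp(−a(θ − b)))
P_1 = 1/(1+e^{0.5880}) = 0.3571
P_2 = 1/(1+e^{-0.0284}) = 0.5071
E[score] = 0.3571 + 0.5071 = 0.8642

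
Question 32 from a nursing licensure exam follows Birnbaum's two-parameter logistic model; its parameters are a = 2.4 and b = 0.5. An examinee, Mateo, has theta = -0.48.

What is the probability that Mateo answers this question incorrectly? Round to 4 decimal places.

P(theta) = 1 / (1 + exp(−a(theta − b)))
Exponent: 2.4 × (-0.48 − 0.5) = -2.3520
1/(1 + e^{2.3520}) = 0.0869
P(incorrect) = 1 − 0.0869 = 0.9131

0.9131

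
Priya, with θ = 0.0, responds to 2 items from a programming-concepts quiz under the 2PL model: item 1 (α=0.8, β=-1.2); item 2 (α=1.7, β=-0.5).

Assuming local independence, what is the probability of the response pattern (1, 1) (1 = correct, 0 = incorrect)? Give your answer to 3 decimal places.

P(θ) = 1 / (1 + exp(−α(θ − β)))
P_1 = 1/(1+e^{-0.9600}) = 0.7231
P_2 = 1/(1+e^{-0.8500}) = 0.7006
L = P_1 × P_2 = 0.7231 × 0.7006 = 0.50660

0.507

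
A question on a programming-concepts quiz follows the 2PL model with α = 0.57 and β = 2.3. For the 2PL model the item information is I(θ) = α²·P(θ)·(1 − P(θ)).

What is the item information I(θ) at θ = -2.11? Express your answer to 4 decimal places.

0.0225

P = 1/(1+e^{2.5137}) = 0.0749
P(1−P) = 0.0749 × 0.9251 = 0.0693
I = α² × P(1−P) = 0.57² × 0.0693 = 0.02251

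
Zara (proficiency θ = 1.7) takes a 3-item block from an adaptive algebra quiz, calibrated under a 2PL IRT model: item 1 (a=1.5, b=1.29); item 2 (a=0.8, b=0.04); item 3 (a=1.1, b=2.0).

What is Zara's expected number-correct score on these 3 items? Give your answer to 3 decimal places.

P(θ) = 1 / (1 + exp(−a(θ − b)))
P_1 = 1/(1+e^{-0.6150}) = 0.6491
P_2 = 1/(1+e^{-1.3280}) = 0.7905
P_3 = 1/(1+e^{0.3300}) = 0.4182
E[score] = 0.6491 + 0.7905 + 0.4182 = 1.8578

1.858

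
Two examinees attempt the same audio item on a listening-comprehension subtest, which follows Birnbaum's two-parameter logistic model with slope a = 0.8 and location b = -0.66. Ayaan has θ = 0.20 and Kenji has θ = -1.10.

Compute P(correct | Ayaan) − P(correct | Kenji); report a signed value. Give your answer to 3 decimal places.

P(θ) = 1 / (1 + exp(−a(θ − b)))
P(Ayaan) = 0.6655  [exponent 0.6880]
P(Kenji) = 0.4129  [exponent -0.3520]
Difference = 0.6655 − 0.4129 = 0.2526

0.253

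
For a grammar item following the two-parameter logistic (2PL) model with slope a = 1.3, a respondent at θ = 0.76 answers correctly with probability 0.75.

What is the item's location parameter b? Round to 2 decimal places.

P(θ) = 1 / (1 + exp(−a(θ − b)))
logit(0.75) = ln(0.75/0.25) = 1.0986
b = θ − logit/(a) = 0.76 − 1.0986/1.3000 = -0.0851

-0.09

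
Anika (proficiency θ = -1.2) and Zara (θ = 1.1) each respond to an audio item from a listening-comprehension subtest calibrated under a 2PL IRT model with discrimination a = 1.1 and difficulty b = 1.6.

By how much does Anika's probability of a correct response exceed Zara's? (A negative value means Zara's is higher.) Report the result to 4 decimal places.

-0.3219

P(θ) = 1 / (1 + exp(−a(θ − b)))
P(Anika) = 0.0439  [exponent -3.0800]
P(Zara) = 0.3659  [exponent -0.5500]
Difference = 0.0439 − 0.3659 = -0.3219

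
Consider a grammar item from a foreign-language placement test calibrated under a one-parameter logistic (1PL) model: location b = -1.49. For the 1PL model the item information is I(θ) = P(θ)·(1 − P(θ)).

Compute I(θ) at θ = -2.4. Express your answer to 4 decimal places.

P = 1/(1+e^{0.9100}) = 0.2870
P(1−P) = 0.2870 × 0.7130 = 0.2046
I = P(1−P) = 0.20463

0.2046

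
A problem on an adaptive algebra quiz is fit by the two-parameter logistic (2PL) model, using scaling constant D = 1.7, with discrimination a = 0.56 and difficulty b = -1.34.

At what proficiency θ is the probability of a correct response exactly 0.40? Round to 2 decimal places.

P(θ) = 1 / (1 + exp(−D·a(θ − b)))
logit = ln(0.4000/0.6000) = -0.4055
θ = b + logit/(1.7·a) = -1.34 + (-0.4055)/0.9520 = -1.7659

-1.77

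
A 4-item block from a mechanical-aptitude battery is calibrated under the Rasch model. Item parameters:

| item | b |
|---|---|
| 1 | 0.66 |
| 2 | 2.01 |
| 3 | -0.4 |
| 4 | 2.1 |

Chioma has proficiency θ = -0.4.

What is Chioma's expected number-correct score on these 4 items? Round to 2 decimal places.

P(θ) = 1 / (1 + exp(−(θ − b)))
P_1 = 1/(1+e^{1.0600}) = 0.2573
P_2 = 1/(1+e^{2.4100}) = 0.0824
P_3 = 1/(1+e^{0.0000}) = 0.5000
P_4 = 1/(1+e^{2.5000}) = 0.0759
E[score] = 0.2573 + 0.0824 + 0.5000 + 0.0759 = 0.9156

0.92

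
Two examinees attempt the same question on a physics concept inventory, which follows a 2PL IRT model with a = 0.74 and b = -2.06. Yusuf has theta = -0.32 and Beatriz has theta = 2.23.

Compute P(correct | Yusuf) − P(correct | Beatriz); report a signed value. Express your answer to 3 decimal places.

-0.176

P(theta) = 1 / (1 + exp(−a(theta − b)))
P(Yusuf) = 0.7837  [exponent 1.2876]
P(Beatriz) = 0.9599  [exponent 3.1746]
Difference = 0.7837 − 0.9599 = -0.1761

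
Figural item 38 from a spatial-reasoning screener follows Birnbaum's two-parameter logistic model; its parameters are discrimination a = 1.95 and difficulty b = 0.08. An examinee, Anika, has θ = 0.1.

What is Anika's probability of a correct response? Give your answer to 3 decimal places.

0.510

P(θ) = 1 / (1 + exp(−a(θ − b)))
Exponent: 1.95 × (0.1 − 0.08) = 0.0390
1/(1 + e^{-0.0390}) = 0.5097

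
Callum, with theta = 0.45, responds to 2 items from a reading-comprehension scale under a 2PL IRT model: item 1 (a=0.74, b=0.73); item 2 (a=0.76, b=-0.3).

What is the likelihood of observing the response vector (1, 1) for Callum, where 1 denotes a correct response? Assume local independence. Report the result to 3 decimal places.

P(theta) = 1 / (1 + exp(−a(theta − b)))
P_1 = 1/(1+e^{0.2072}) = 0.4484
P_2 = 1/(1+e^{-0.5700}) = 0.6388
L = P_1 × P_2 = 0.4484 × 0.6388 = 0.28641

0.286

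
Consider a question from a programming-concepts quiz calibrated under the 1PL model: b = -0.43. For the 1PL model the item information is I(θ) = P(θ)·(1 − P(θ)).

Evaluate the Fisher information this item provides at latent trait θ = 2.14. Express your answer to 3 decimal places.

P = 1/(1+e^{-2.5700}) = 0.9289
P(1−P) = 0.9289 × 0.0711 = 0.0660
I = P(1−P) = 0.06604

0.066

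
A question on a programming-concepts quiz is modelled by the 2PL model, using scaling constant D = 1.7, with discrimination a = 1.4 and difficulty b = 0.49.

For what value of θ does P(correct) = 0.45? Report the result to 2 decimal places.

0.41

P(θ) = 1 / (1 + exp(−D·a(θ − b)))
logit = ln(0.4500/0.5500) = -0.2007
θ = b + logit/(1.7·a) = 0.49 + (-0.2007)/2.3800 = 0.4057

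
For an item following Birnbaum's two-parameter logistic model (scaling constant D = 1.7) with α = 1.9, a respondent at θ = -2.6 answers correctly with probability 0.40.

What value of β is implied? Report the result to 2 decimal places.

-2.47

P(θ) = 1 / (1 + exp(−D·α(θ − β)))
logit(0.40) = ln(0.40/0.60) = -0.4055
β = θ − logit/(1.7·α) = -2.6 − (-0.4055)/3.2300 = -2.4745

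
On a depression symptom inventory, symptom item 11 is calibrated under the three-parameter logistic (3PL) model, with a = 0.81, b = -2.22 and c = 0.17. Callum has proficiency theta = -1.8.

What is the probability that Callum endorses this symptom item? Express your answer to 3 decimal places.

P(theta) = c + (1 − c) · 1 / (1 + exp(−a(theta − b)))
Exponent: 0.81 × (-1.8 − (-2.22)) = 0.3402
1/(1 + e^{-0.3402}) = 0.5842
P = 0.17 + 0.83 × 0.5842 = 0.6549

0.655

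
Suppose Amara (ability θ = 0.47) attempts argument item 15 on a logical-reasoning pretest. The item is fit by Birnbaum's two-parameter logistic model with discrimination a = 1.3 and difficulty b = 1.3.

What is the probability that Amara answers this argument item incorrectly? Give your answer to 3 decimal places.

P(θ) = 1 / (1 + exp(−a(θ − b)))
Exponent: 1.3 × (0.47 − 1.3) = -1.0790
1/(1 + e^{1.0790}) = 0.2537
P(incorrect) = 1 − 0.2537 = 0.7463

0.746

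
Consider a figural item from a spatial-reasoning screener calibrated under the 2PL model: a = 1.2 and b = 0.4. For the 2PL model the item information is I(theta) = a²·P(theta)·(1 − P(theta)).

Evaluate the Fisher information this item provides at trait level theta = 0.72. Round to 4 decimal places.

P = 1/(1+e^{-0.3840}) = 0.5948
P(1−P) = 0.5948 × 0.4052 = 0.2410
I = a² × P(1−P) = 1.2² × 0.2410 = 0.34705

0.3470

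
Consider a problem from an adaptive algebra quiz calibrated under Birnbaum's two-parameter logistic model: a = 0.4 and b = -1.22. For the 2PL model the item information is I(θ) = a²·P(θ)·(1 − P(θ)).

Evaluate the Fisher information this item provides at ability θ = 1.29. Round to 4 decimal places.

0.0314

P = 1/(1+e^{-1.0040}) = 0.7318
P(1−P) = 0.7318 × 0.2682 = 0.1962
I = a² × P(1−P) = 0.4² × 0.1962 = 0.03140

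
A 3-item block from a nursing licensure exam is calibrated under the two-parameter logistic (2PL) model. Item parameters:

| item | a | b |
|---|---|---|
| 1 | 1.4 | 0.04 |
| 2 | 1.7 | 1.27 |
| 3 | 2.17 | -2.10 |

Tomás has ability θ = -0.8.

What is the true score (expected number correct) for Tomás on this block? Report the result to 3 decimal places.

P(θ) = 1 / (1 + exp(−a(θ − b)))
P_1 = 1/(1+e^{1.1760}) = 0.2358
P_2 = 1/(1+e^{3.5190}) = 0.0288
P_3 = 1/(1+e^{-2.8210}) = 0.9438
E[score] = 0.2358 + 0.0288 + 0.9438 = 1.2083

1.208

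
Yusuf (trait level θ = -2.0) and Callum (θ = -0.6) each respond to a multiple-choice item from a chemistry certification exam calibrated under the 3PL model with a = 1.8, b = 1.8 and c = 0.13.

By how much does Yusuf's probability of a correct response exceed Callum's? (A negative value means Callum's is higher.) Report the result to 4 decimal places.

P(θ) = c + (1 − c) · 1 / (1 + exp(−a(θ − b)))
P(Yusuf) = 0.1309  [exponent -6.8400]
P(Callum) = 0.1414  [exponent -4.3200]
Difference = 0.1309 − 0.1414 = -0.0105

-0.0105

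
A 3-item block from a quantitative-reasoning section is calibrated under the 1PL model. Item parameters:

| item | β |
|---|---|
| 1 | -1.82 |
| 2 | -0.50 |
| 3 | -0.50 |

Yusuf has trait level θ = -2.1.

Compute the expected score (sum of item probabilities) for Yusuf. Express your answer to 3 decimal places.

0.766

P(θ) = 1 / (1 + exp(−(θ − β)))
P_1 = 1/(1+e^{0.2800}) = 0.4305
P_2 = 1/(1+e^{1.6000}) = 0.1680
P_3 = 1/(1+e^{1.6000}) = 0.1680
E[score] = 0.4305 + 0.1680 + 0.1680 = 0.7664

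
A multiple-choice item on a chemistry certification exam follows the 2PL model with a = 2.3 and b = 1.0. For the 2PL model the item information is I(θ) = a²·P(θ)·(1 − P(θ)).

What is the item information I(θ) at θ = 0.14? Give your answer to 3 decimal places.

P = 1/(1+e^{1.9780}) = 0.1215
P(1−P) = 0.1215 × 0.8785 = 0.1068
I = a² × P(1−P) = 2.3² × 0.1068 = 0.56477

0.565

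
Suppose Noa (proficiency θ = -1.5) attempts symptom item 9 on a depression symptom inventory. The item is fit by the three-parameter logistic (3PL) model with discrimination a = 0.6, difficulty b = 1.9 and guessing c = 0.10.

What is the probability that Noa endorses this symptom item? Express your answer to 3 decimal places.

P(θ) = c + (1 − c) · 1 / (1 + exp(−a(θ − b)))
Exponent: 0.6 × (-1.5 − 1.9) = -2.0400
1/(1 + e^{2.0400}) = 0.1151
P = 0.10 + 0.90 × 0.1151 = 0.2036

0.204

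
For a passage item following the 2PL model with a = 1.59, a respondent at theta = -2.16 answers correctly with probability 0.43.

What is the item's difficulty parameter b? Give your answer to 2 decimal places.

-1.98

P(theta) = 1 / (1 + exp(−a(theta − b)))
logit(0.43) = ln(0.43/0.57) = -0.2819
b = theta − logit/(a) = -2.16 − (-0.2819)/1.5900 = -1.9827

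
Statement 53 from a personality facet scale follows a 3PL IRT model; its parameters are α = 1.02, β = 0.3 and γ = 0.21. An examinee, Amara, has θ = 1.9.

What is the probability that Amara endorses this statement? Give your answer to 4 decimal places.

0.8708

P(θ) = γ + (1 − γ) · 1 / (1 + exp(−α(θ − β)))
Exponent: 1.02 × (1.9 − 0.3) = 1.6320
1/(1 + e^{-1.6320}) = 0.8364
P = 0.21 + 0.79 × 0.8364 = 0.8708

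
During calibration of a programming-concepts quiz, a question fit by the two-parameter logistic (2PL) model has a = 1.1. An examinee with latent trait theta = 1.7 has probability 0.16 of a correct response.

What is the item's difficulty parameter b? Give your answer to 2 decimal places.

P(theta) = 1 / (1 + exp(−a(theta − b)))
logit(0.16) = ln(0.16/0.84) = -1.6582
b = theta − logit/(a) = 1.7 − (-1.6582)/1.1000 = 3.2075

3.21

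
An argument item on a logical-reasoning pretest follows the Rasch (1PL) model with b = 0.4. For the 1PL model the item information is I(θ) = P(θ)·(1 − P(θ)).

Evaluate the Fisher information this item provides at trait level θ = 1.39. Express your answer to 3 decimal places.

0.198

P = 1/(1+e^{-0.9900}) = 0.7291
P(1−P) = 0.7291 × 0.2709 = 0.1975
I = P(1−P) = 0.19752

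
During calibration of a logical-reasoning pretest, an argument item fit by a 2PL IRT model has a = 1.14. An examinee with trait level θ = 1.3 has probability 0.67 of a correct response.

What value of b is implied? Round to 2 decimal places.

P(θ) = 1 / (1 + exp(−a(θ − b)))
logit(0.67) = ln(0.67/0.33) = 0.7082
b = θ − logit/(a) = 1.3 − 0.7082/1.1400 = 0.6788

0.68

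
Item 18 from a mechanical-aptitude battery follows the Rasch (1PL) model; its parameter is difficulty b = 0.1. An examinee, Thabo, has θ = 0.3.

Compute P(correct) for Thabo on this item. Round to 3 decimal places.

P(θ) = 1 / (1 + exp(−(θ − b)))
Exponent: (0.3 − 0.1) = 0.2000
1/(1 + e^{-0.2000}) = 0.5498
P = 0.5498

0.550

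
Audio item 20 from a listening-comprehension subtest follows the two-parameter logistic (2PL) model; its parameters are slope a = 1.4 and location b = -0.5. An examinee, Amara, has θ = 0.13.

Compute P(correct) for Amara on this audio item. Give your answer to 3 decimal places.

P(θ) = 1 / (1 + exp(−a(θ − b)))
Exponent: 1.4 × (0.13 − (-0.5)) = 0.8820
1/(1 + e^{-0.8820}) = 0.7072

0.707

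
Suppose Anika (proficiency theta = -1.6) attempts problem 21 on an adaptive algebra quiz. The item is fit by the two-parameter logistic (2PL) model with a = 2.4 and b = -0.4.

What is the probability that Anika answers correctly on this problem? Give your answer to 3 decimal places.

P(theta) = 1 / (1 + exp(−a(theta − b)))
Exponent: 2.4 × (-1.6 − (-0.4)) = -2.8800
1/(1 + e^{2.8800}) = 0.0532

0.053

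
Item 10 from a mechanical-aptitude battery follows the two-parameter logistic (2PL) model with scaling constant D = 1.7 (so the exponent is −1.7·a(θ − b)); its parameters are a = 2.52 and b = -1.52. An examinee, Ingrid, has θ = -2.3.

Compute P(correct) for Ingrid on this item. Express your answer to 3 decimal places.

0.034

P(θ) = 1 / (1 + exp(−D·a(θ − b)))
Exponent: 1.7 × 2.52 × (-2.3 − (-1.52)) = -3.3415
1/(1 + e^{3.3415}) = 0.0342
P = 0.0342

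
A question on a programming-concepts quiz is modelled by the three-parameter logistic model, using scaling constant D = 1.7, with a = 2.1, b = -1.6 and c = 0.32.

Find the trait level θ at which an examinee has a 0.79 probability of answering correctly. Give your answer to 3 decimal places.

P(θ) = c + (1 − c) · 1 / (1 + exp(−D·a(θ − b)))
Remove guessing floor: (0.79 − 0.32)/(1 − 0.32) = 0.6912
logit = ln(0.6912/0.3088) = 0.8056
θ = b + logit/(1.7·a) = -1.6 + 0.8056/3.5700 = -1.3743

-1.374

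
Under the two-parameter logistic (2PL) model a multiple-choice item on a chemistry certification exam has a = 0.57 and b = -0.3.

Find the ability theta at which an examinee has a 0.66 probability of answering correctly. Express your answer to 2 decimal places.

P(theta) = 1 / (1 + exp(−a(theta − b)))
logit = ln(0.6600/0.3400) = 0.6633
theta = b + logit/(a) = -0.3 + 0.6633/0.5700 = 0.8637

0.86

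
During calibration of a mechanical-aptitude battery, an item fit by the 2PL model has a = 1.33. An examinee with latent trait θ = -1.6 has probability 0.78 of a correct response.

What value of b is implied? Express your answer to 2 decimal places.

-2.55

P(θ) = 1 / (1 + exp(−a(θ − b)))
logit(0.78) = ln(0.78/0.22) = 1.2657
b = θ − logit/(a) = -1.6 − 1.2657/1.3300 = -2.5516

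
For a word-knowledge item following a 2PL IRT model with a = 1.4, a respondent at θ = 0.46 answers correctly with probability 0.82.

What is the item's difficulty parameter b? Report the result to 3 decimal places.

-0.623

P(θ) = 1 / (1 + exp(−a(θ − b)))
logit(0.82) = ln(0.82/0.18) = 1.5163
b = θ − logit/(a) = 0.46 − 1.5163/1.4000 = -0.6231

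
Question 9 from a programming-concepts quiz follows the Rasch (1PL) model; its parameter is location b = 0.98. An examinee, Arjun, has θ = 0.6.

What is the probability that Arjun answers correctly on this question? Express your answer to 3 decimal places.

0.406

P(θ) = 1 / (1 + exp(−(θ − b)))
Exponent: (0.6 − 0.98) = -0.3800
1/(1 + e^{0.3800}) = 0.4061
P = 0.4061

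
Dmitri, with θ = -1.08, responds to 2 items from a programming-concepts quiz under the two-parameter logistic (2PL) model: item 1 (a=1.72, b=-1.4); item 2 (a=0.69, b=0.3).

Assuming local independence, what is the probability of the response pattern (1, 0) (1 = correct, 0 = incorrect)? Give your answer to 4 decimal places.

0.4576

P(θ) = 1 / (1 + exp(−a(θ − b)))
P_1 = 1/(1+e^{-0.5504}) = 0.6342
P_2 = 1/(1+e^{0.9522}) = 0.2784
L = P_1 × (1−P_2) = 0.6342 × 0.7216 = 0.45763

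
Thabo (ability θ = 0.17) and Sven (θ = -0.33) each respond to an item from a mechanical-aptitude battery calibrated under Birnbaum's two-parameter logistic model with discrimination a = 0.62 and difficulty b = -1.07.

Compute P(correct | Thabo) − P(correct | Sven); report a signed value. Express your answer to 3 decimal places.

P(θ) = 1 / (1 + exp(−a(θ − b)))
P(Thabo) = 0.6833  [exponent 0.7688]
P(Sven) = 0.6127  [exponent 0.4588]
Difference = 0.6833 − 0.6127 = 0.0705

0.071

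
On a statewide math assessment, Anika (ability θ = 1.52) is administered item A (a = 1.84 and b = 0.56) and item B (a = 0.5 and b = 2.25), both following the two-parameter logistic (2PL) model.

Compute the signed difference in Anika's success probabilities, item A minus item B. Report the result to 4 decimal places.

0.4443

P(θ) = 1 / (1 + exp(−a(θ − b)))
P_A = 0.8540
P_B = 0.4097
P_A − P_B = 0.4443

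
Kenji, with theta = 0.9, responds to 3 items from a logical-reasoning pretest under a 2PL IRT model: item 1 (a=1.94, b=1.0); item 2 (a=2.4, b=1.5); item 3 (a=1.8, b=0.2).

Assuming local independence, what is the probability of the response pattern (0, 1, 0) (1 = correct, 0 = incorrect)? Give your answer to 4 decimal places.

P(theta) = 1 / (1 + exp(−a(theta − b)))
P_1 = 1/(1+e^{0.1940}) = 0.4517
P_2 = 1/(1+e^{1.4400}) = 0.1915
P_3 = 1/(1+e^{-1.2600}) = 0.7790
L = (1−P_1) × P_2 × (1−P_3) = 0.5483 × 0.1915 × 0.2210 = 0.02321

0.0232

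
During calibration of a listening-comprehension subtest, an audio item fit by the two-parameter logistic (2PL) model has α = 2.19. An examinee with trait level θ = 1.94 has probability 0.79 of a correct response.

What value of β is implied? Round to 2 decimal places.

1.34

P(θ) = 1 / (1 + exp(−α(θ − β)))
logit(0.79) = ln(0.79/0.21) = 1.3249
β = θ − logit/(α) = 1.94 − 1.3249/2.1900 = 1.3350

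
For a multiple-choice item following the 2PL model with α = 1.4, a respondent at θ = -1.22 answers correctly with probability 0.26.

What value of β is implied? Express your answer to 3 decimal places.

P(θ) = 1 / (1 + exp(−α(θ − β)))
logit(0.26) = ln(0.26/0.74) = -1.0460
β = θ − logit/(α) = -1.22 − (-1.0460)/1.4000 = -0.4729

-0.473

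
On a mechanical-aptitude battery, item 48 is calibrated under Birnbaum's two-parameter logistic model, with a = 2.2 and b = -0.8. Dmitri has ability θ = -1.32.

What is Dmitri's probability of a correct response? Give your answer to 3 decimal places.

P(θ) = 1 / (1 + exp(−a(θ − b)))
Exponent: 2.2 × (-1.32 − (-0.8)) = -1.1440
1/(1 + e^{1.1440}) = 0.2416

0.242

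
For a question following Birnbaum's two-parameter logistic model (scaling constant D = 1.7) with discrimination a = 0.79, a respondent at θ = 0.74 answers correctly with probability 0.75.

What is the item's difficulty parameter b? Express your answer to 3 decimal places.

-0.078

P(θ) = 1 / (1 + exp(−D·a(θ − b)))
logit(0.75) = ln(0.75/0.25) = 1.0986
b = θ − logit/(1.7·a) = 0.74 − 1.0986/1.3430 = -0.0780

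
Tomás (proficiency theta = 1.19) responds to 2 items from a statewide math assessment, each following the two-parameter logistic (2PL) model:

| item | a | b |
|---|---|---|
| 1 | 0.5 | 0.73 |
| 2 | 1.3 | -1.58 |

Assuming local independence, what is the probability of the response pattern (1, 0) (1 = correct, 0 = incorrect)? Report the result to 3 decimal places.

0.015

P(theta) = 1 / (1 + exp(−a(theta − b)))
P_1 = 1/(1+e^{-0.2300}) = 0.5572
P_2 = 1/(1+e^{-3.6010}) = 0.9734
L = P_1 × (1−P_2) = 0.5572 × 0.0266 = 0.01481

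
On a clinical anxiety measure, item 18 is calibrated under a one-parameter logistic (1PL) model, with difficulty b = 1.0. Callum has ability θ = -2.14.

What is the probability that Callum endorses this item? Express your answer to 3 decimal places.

0.041

P(θ) = 1 / (1 + exp(−(θ − b)))
Exponent: (-2.14 − 1.0) = -3.1400
1/(1 + e^{3.1400}) = 0.0415
P = 0.0415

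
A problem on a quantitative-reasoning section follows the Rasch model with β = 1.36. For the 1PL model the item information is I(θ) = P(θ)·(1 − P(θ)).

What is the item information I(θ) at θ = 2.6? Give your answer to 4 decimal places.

0.1741

P = 1/(1+e^{-1.2400}) = 0.7756
P(1−P) = 0.7756 × 0.2244 = 0.1741
I = P(1−P) = 0.17406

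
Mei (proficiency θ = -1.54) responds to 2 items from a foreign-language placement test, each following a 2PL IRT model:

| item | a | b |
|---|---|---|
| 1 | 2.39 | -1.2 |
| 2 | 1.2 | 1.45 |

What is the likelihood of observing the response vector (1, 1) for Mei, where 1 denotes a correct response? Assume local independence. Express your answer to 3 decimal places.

P(θ) = 1 / (1 + exp(−a(θ − b)))
P_1 = 1/(1+e^{0.8126}) = 0.3073
P_2 = 1/(1+e^{3.5880}) = 0.0269
L = P_1 × P_2 = 0.3073 × 0.0269 = 0.00827

0.008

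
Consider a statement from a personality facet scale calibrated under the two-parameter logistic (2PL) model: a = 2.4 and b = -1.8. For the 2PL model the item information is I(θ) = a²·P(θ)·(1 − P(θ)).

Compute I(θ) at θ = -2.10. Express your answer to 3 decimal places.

1.268

P = 1/(1+e^{0.7200}) = 0.3274
P(1−P) = 0.3274 × 0.6726 = 0.2202
I = a² × P(1−P) = 2.4² × 0.2202 = 1.26839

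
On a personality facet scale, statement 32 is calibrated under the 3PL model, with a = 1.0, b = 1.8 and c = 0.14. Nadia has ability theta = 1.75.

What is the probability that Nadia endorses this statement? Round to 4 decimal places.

P(theta) = c + (1 − c) · 1 / (1 + exp(−a(theta − b)))
Exponent: 1.0 × (1.75 − 1.8) = -0.0500
1/(1 + e^{0.0500}) = 0.4875
P = 0.14 + 0.86 × 0.4875 = 0.5593

0.5593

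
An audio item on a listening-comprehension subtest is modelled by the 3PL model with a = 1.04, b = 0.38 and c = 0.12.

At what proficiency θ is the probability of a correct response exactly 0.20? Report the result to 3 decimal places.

-1.834

P(θ) = c + (1 − c) · 1 / (1 + exp(−a(θ − b)))
Remove guessing floor: (0.20 − 0.12)/(1 − 0.12) = 0.0909
logit = ln(0.0909/0.9091) = -2.3026
θ = b + logit/(a) = 0.38 + (-2.3026)/1.0400 = -1.8340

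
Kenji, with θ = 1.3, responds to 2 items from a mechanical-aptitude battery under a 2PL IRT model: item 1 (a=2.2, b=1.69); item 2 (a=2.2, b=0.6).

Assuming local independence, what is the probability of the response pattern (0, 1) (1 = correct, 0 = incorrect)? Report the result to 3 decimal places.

0.578

P(θ) = 1 / (1 + exp(−a(θ − b)))
P_1 = 1/(1+e^{0.8580}) = 0.2978
P_2 = 1/(1+e^{-1.5400}) = 0.8235
L = (1−P_1) × P_2 = 0.7022 × 0.8235 = 0.57827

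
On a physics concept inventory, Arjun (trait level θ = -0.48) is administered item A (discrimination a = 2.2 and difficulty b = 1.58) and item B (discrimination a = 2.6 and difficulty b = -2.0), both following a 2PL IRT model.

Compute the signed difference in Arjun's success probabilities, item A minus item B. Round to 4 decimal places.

P(θ) = 1 / (1 + exp(−a(θ − b)))
P_A = 0.0106
P_B = 0.9811
P_A − P_B = -0.9705

-0.9705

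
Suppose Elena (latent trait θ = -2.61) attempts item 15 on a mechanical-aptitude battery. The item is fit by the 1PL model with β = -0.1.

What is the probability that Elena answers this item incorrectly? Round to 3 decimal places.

P(θ) = 1 / (1 + exp(−(θ − β)))
Exponent: (-2.61 − (-0.1)) = -2.5100
1/(1 + e^{2.5100}) = 0.0752
P = 0.0752
P(incorrect) = 1 − 0.0752 = 0.9248

0.925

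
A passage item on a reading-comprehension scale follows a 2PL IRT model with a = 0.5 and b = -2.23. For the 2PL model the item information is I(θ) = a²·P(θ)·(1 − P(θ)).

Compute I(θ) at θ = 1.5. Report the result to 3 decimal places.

0.029

P = 1/(1+e^{-1.8650}) = 0.8659
P(1−P) = 0.8659 × 0.1341 = 0.1161
I = a² × P(1−P) = 0.5² × 0.1161 = 0.02903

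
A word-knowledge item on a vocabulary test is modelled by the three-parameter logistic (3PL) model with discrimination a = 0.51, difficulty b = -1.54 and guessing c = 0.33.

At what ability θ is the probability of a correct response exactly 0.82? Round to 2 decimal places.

0.42

P(θ) = c + (1 − c) · 1 / (1 + exp(−a(θ − b)))
Remove guessing floor: (0.82 − 0.33)/(1 − 0.33) = 0.7313
logit = ln(0.7313/0.2687) = 1.0014
θ = b + logit/(a) = -1.54 + 1.0014/0.5100 = 0.4236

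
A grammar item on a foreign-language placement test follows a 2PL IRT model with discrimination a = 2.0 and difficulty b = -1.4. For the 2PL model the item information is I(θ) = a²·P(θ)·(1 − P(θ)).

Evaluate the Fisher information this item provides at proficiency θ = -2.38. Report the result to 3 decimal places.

P = 1/(1+e^{1.9600}) = 0.1235
P(1−P) = 0.1235 × 0.8765 = 0.1082
I = a² × P(1−P) = 2.0² × 0.1082 = 0.43289

0.433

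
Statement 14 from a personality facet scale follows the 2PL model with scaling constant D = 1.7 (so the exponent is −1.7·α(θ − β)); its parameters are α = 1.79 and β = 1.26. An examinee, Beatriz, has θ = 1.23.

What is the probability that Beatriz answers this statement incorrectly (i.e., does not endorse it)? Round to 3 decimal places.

0.523

P(θ) = 1 / (1 + exp(−D·α(θ − β)))
Exponent: 1.7 × 1.79 × (1.23 − 1.26) = -0.0913
1/(1 + e^{0.0913}) = 0.4772
P = 0.4772
P(incorrect) = 1 − 0.4772 = 0.5228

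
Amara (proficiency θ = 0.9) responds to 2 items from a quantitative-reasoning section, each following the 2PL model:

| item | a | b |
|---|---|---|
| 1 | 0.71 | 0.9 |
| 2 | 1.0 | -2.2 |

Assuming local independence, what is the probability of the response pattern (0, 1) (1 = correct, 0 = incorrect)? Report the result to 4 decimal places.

0.4784

P(θ) = 1 / (1 + exp(−a(θ − b)))
P_1 = 1/(1+e^{0.0000}) = 0.5000
P_2 = 1/(1+e^{-3.1000}) = 0.9569
L = (1−P_1) × P_2 = 0.5000 × 0.9569 = 0.47845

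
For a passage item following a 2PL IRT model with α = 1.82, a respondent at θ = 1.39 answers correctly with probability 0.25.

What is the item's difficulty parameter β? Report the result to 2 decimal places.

P(θ) = 1 / (1 + exp(−α(θ − β)))
logit(0.25) = ln(0.25/0.75) = -1.0986
β = θ − logit/(α) = 1.39 − (-1.0986)/1.8200 = 1.9936

1.99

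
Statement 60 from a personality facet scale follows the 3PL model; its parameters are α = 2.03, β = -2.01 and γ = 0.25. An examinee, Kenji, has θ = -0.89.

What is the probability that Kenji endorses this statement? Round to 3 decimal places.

P(θ) = γ + (1 − γ) · 1 / (1 + exp(−α(θ − β)))
Exponent: 2.03 × (-0.89 − (-2.01)) = 2.2736
1/(1 + e^{-2.2736}) = 0.9067
P = 0.25 + 0.75 × 0.9067 = 0.9300

0.930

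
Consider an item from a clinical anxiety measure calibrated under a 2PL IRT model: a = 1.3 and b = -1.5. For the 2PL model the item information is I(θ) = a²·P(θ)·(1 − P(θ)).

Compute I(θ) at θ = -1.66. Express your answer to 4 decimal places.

0.4180

P = 1/(1+e^{0.2080}) = 0.4482
P(1−P) = 0.4482 × 0.5518 = 0.2473
I = a² × P(1−P) = 1.3² × 0.2473 = 0.41796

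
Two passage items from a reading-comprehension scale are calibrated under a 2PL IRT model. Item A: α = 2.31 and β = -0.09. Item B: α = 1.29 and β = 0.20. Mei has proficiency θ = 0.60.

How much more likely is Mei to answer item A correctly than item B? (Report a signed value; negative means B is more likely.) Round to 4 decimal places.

P(θ) = 1 / (1 + exp(−α(θ − β)))
P_A = 0.8312
P_B = 0.6262
P_A − P_B = 0.2050

0.2050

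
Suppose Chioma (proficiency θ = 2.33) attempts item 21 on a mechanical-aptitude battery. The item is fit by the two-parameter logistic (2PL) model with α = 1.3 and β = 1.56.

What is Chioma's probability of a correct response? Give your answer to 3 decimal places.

P(θ) = 1 / (1 + exp(−α(θ − β)))
Exponent: 1.3 × (2.33 − 1.56) = 1.0010
1/(1 + e^{-1.0010}) = 0.7313

0.731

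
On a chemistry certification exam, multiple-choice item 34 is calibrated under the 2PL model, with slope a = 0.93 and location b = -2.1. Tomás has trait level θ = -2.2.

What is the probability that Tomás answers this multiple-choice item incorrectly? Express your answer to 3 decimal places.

0.523

P(θ) = 1 / (1 + exp(−a(θ − b)))
Exponent: 0.93 × (-2.2 − (-2.1)) = -0.0930
1/(1 + e^{0.0930}) = 0.4768
P(incorrect) = 1 − 0.4768 = 0.5232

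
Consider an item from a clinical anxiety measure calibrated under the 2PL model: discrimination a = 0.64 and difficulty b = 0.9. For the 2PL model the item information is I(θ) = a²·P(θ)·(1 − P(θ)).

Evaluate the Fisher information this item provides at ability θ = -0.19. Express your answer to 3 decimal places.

P = 1/(1+e^{0.6976}) = 0.3323
P(1−P) = 0.3323 × 0.6677 = 0.2219
I = a² × P(1−P) = 0.64² × 0.2219 = 0.09089

0.091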